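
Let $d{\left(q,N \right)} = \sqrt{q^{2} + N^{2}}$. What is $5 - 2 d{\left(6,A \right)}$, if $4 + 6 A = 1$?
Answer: $5 - \sqrt{145} \approx -7.0416$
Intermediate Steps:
$A = - \frac{1}{2}$ ($A = - \frac{2}{3} + \frac{1}{6} \cdot 1 = - \frac{2}{3} + \frac{1}{6} = - \frac{1}{2} \approx -0.5$)
$d{\left(q,N \right)} = \sqrt{N^{2} + q^{2}}$
$5 - 2 d{\left(6,A \right)} = 5 - 2 \sqrt{\left(- \frac{1}{2}\right)^{2} + 6^{2}} = 5 - 2 \sqrt{\frac{1}{4} + 36} = 5 - 2 \sqrt{\frac{145}{4}} = 5 - 2 \frac{\sqrt{145}}{2} = 5 - \sqrt{145}$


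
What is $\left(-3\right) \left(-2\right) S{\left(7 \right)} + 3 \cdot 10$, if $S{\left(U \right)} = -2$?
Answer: $18$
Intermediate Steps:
$\left(-3\right) \left(-2\right) S{\left(7 \right)} + 3 \cdot 10 = \left(-3\right) \left(-2\right) \left(-2\right) + 3 \cdot 10 = 6 \left(-2\right) + 30 = -12 + 30 = 18$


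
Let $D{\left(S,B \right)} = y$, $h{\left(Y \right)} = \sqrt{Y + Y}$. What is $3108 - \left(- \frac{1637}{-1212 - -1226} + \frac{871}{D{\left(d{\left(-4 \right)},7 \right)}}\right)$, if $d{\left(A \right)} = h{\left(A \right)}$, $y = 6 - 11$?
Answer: $\frac{237939}{70} \approx 3399.1$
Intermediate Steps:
$h{\left(Y \right)} = \sqrt{2} \sqrt{Y}$ ($h{\left(Y \right)} = \sqrt{2 Y} = \sqrt{2} \sqrt{Y}$)
$y = -5$ ($y = 6 - 11 = -5$)
$d{\left(A \right)} = \sqrt{2} \sqrt{A}$
$D{\left(S,B \right)} = -5$
$3108 - \left(- \frac{1637}{-1212 - -1226} + \frac{871}{D{\left(d{\left(-4 \right)},7 \right)}}\right) = 3108 - \left(- \frac{1637}{-1212 - -1226} + \frac{871}{-5}\right) = 3108 - \left(- \frac{1637}{-1212 + 1226} + 871 \left(- \frac{1}{5}\right)\right) = 3108 - \left(- \frac{1637}{14} - \frac{871}{5}\right) = 3108 - - \frac{20379}{70} = 3108 + \frac{20379}{70} = \frac{237939}{70}$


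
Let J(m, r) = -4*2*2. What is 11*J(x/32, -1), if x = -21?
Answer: -176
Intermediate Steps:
J(m, r) = -16 (J(m, r) = -8*2 = -16)
11*J(x/32, -1) = 11*(-16) = -176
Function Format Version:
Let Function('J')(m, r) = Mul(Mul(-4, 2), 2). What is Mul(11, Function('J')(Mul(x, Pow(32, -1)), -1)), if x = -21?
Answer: -176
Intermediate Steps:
Function('J')(m, r) = -16 (Function('J')(m, r) = Mul(-8, 2) = -16)
Mul(11, Function('J')(Mul(x, Pow(32, -1)), -1)) = Mul(11, -16) = -176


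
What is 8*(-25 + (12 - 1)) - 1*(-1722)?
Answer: 1610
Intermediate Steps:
8*(-25 + (12 - 1)) - 1*(-1722) = 8*(-25 + 11) + 1722 = 8*(-14) + 1722 = -112 + 1722 = 1610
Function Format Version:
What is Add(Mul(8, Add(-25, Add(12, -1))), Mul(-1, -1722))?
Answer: 1610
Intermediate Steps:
Add(Mul(8, Add(-25, Add(12, -1))), Mul(-1, -1722)) = Add(Mul(8, Add(-25, 11)), 1722) = Add(Mul(8, -14), 1722) = Add(-112, 1722) = 1610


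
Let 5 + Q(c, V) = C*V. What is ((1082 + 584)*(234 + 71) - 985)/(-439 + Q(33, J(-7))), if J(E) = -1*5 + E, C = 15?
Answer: -507145/624 ≈ -812.73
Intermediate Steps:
J(E) = -5 + E
Q(c, V) = -5 + 15*V
((1082 + 584)*(234 + 71) - 985)/(-439 + Q(33, J(-7))) = ((1082 + 584)*(234 + 71) - 985)/(-439 + (-5 + 15*(-5 - 7))) = (1666*305 - 985)/(-439 + (-5 + 15*(-12))) = (508130 - 985)/(-439 + (-5 - 180)) = 507145/(-439 - 185) = 507145/(-624) = 507145*(-1/624) = -507145/624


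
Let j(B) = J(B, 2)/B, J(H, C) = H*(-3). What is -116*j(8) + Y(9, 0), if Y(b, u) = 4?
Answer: 352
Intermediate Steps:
J(H, C) = -3*H
j(B) = -3 (j(B) = (-3*B)/B = -3)
-116*j(8) + Y(9, 0) = -116*(-3) + 4 = 348 + 4 = 352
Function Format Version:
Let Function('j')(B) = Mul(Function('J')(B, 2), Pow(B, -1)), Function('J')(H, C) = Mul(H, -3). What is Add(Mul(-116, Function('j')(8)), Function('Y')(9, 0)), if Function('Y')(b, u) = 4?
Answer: 352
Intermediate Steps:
Function('J')(H, C) = Mul(-3, H)
Function('j')(B) = -3 (Function('j')(B) = Mul(Mul(-3, B), Pow(B, -1)) = -3)
Add(Mul(-116, Function('j')(8)), Function('Y')(9, 0)) = Add(Mul(-116, -3), 4) = Add(348, 4) = 352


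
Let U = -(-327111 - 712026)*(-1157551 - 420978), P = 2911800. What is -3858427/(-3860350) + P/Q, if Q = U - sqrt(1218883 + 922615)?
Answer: 10381503725474716807730823258637/10386696206442332445467978340850 + 2911800*sqrt(2141498)/2690609972267367582076231 ≈ 0.99950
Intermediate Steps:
U = -1640307889473 (U = -(-1039137)*(-1578529) = -1*1640307889473 = -1640307889473)
Q = -1640307889473 - sqrt(2141498) (Q = -1640307889473 - sqrt(1218883 + 922615) = -1640307889473 - sqrt(2141498) ≈ -1.6403e+12)
-3858427/(-3860350) + P/Q = -3858427/(-3860350) + 2911800/(-1640307889473 - sqrt(2141498)) = -3858427*(-1/3860350) + 2911800/(-1640307889473 - sqrt(2141498)) = 3858427/3860350 + 2911800/(-1640307889473 - sqrt(2141498))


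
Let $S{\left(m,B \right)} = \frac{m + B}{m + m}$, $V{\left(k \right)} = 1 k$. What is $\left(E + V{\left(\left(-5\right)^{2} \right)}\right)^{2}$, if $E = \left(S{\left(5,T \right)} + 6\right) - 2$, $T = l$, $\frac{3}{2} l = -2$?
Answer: $\frac{776161}{900} \approx 862.4$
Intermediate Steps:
$l = - \frac{4}{3}$ ($l = \frac{2}{3} \left(-2\right) = - \frac{4}{3} \approx -1.3333$)
$T = - \frac{4}{3} \approx -1.3333$
$V{\left(k \right)} = k$
$S{\left(m,B \right)} = \frac{B + m}{2 m}$
$E = \frac{131}{30}$ ($E = \left(\frac{- \frac{4}{3} + 5}{2 \cdot 5} + 6\right) - 2 = \left(\frac{1}{2} \cdot \frac{1}{5} \cdot \frac{11}{3} + 6\right) - 2 = \left(\frac{11}{30} + 6\right) - 2 = \frac{191}{30} - 2 = \frac{131}{30} \approx 4.3667$)
$\left(E + V{\left(\left(-5\right)^{2} \right)}\right)^{2} = \left(\frac{131}{30} + \left(-5\right)^{2}\right)^{2} = \left(\frac{131}{30} + 25\right)^{2} = \left(\frac{881}{30}\right)^{2} = \frac{776161}{900}$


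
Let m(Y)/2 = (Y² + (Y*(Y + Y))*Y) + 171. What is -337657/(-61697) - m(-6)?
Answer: 28101307/61697 ≈ 455.47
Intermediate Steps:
m(Y) = 342 + 2*Y² + 4*Y³ (m(Y) = 2*((Y² + (Y*(Y + Y))*Y) + 171) = 2*((Y² + (Y*(2*Y))*Y) + 171) = 2*((Y² + (2*Y²)*Y) + 171) = 2*((Y² + 2*Y³) + 171) = 2*(171 + Y² + 2*Y³) = 342 + 2*Y² + 4*Y³)
-337657/(-61697) - m(-6) = -337657/(-61697) - (342 + 2*(-6)² + 4*(-6)³) = -337657*(-1/61697) - (342 + 2*36 + 4*(-216)) = 337657/61697 - (342 + 72 - 864) = 337657/61697 - 1*(-450) = 337657/61697 + 450 = 28101307/61697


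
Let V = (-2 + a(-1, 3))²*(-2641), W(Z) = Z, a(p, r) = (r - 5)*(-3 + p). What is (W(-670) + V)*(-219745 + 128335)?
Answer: 8752141860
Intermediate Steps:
a(p, r) = (-5 + r)*(-3 + p)
V = -95076 (V = (-2 + (15 - 5*(-1) - 3*3 - 1*3))²*(-2641) = (-2 + (15 + 5 - 9 - 3))²*(-2641) = (-2 + 8)²*(-2641) = 6²*(-2641) = 36*(-2641) = -95076)
(W(-670) + V)*(-219745 + 128335) = (-670 - 95076)*(-219745 + 128335) = -95746*(-91410) = 8752141860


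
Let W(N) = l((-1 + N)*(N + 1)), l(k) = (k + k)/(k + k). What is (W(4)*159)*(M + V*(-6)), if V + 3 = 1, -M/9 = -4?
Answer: 7632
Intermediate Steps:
M = 36 (M = -9*(-4) = 36)
V = -2 (V = -3 + 1 = -2)
l(k) = 1 (l(k) = (2*k)/((2*k)) = (2*k)*(1/(2*k)) = 1)
W(N) = 1
(W(4)*159)*(M + V*(-6)) = (1*159)*(36 - 2*(-6)) = 159*(36 + 12) = 159*48 = 7632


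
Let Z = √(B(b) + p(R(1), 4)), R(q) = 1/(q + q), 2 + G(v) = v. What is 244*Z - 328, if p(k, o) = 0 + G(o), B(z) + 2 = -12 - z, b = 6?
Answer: -328 + 732*I*√2 ≈ -328.0 + 1035.2*I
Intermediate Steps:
G(v) = -2 + v
R(q) = 1/(2*q)
B(z) = -14 - z (B(z) = -2 + (-12 - z) = -14 - z)
p(k, o) = -2 + o (p(k, o) = 0 + (-2 + o) = -2 + o)
Z = 3*I*√2 (Z = √((-14 - 1*6) + (-2 + 4)) = √((-14 - 6) + 2) = √(-20 + 2) = √(-18) = 3*I*√2 ≈ 4.2426*I)
244*Z - 328 = 244*(3*I*√2) - 328 = 732*I*√2 - 328 = -328 + 732*I*√2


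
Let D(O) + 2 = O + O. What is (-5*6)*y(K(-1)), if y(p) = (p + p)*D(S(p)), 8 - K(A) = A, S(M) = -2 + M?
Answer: -6480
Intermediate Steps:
D(O) = -2 + 2*O (D(O) = -2 + (O + O) = -2 + 2*O)
K(A) = 8 - A
y(p) = 2*p*(-6 + 2*p) (y(p) = (p + p)*(-2 + 2*(-2 + p)) = (2*p)*(-2 + (-4 + 2*p)) = (2*p)*(-6 + 2*p) = 2*p*(-6 + 2*p))
(-5*6)*y(K(-1)) = (-5*6)*(4*(8 - 1*(-1))*(-3 + (8 - 1*(-1)))) = -120*(8 + 1)*(-3 + (8 + 1)) = -120*9*(-3 + 9) = -120*9*6 = -30*216 = -6480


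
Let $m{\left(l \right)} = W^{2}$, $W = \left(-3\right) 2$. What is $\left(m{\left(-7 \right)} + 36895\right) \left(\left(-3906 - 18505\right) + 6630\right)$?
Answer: $-582808111$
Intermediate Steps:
$W = -6$
$m{\left(l \right)} = 36$ ($m{\left(l \right)} = \left(-6\right)^{2} = 36$)
$\left(m{\left(-7 \right)} + 36895\right) \left(\left(-3906 - 18505\right) + 6630\right) = \left(36 + 36895\right) \left(\left(-3906 - 18505\right) + 6630\right) = 36931 \left(-22411 + 6630\right) = 36931 \left(-15781\right) = -582808111$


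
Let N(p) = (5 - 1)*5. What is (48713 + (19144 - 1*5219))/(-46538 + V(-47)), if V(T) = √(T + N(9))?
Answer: -2915047244/2165785471 - 187914*I*√3/2165785471 ≈ -1.346 - 0.00015028*I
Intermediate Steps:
N(p) = 20 (N(p) = 4*5 = 20)
V(T) = √(20 + T) (V(T) = √(T + 20) = √(20 + T))
(48713 + (19144 - 1*5219))/(-46538 + V(-47)) = (48713 + (19144 - 1*5219))/(-46538 + √(20 - 47)) = (48713 + (19144 - 5219))/(-46538 + √(-27)) = (48713 + 13925)/(-46538 + 3*I*√3) = 62638/(-46538 + 3*I*√3)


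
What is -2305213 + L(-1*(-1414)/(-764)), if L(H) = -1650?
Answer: -2306863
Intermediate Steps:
-2305213 + L(-1*(-1414)/(-764)) = -2305213 - 1650 = -2306863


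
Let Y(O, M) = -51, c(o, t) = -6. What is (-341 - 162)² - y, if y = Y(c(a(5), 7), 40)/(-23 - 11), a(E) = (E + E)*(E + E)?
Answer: 506015/2 ≈ 2.5301e+5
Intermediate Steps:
a(E) = 4*E² (a(E) = (2*E)*(2*E) = 4*E²)
y = 3/2 (y = -51/(-23 - 11) = -51/(-34) = -1/34*(-51) = 3/2 ≈ 1.5000)
(-341 - 162)² - y = (-341 - 162)² - 1*3/2 = (-503)² - 3/2 = 253009 - 3/2 = 506015/2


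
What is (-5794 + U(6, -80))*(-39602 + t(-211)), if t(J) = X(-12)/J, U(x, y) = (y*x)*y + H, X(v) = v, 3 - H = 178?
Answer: -270993760310/211 ≈ -1.2843e+9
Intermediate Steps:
H = -175 (H = 3 - 1*178 = 3 - 178 = -175)
U(x, y) = -175 + x*y² (U(x, y) = (y*x)*y - 175 = (x*y)*y - 175 = x*y² - 175 = -175 + x*y²)
t(J) = -12/J
(-5794 + U(6, -80))*(-39602 + t(-211)) = (-5794 + (-175 + 6*(-80)²))*(-39602 - 12/(-211)) = (-5794 + (-175 + 6*6400))*(-39602 - 12*(-1/211)) = (-5794 + (-175 + 38400))*(-39602 + 12/211) = (-5794 + 38225)*(-8356010/211) = 32431*(-8356010/211) = -270993760310/211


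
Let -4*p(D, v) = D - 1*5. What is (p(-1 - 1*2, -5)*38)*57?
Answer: 4332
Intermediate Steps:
p(D, v) = 5/4 - D/4 (p(D, v) = -(D - 1*5)/4 = -(D - 5)/4 = -(-5 + D)/4 = 5/4 - D/4)
(p(-1 - 1*2, -5)*38)*57 = ((5/4 - (-1 - 1*2)/4)*38)*57 = ((5/4 - (-1 - 2)/4)*38)*57 = ((5/4 - ¼*(-3))*38)*57 = ((5/4 + ¾)*38)*57 = (2*38)*57 = 76*57 = 4332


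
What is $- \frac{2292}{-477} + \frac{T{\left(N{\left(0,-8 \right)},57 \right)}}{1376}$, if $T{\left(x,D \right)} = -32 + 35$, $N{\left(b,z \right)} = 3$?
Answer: $\frac{1051741}{218784} \approx 4.8072$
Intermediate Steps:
$T{\left(x,D \right)} = 3$
$- \frac{2292}{-477} + \frac{T{\left(N{\left(0,-8 \right)},57 \right)}}{1376} = - \frac{2292}{-477} + \frac{3}{1376} = \left(-2292\right) \left(- \frac{1}{477}\right) + 3 \cdot \frac{1}{1376} = \frac{764}{159} + \frac{3}{1376} = \frac{1051741}{218784}$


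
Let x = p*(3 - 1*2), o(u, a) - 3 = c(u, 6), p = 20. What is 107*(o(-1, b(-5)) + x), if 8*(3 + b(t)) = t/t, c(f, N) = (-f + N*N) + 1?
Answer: 6527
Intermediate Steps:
c(f, N) = 1 + N² - f (c(f, N) = (-f + N²) + 1 = (N² - f) + 1 = 1 + N² - f)
b(t) = -23/8 (b(t) = -3 + (t/t)/8 = -3 + (⅛)*1 = -3 + ⅛ = -23/8)
o(u, a) = 40 - u (o(u, a) = 3 + (1 + 6² - u) = 3 + (1 + 36 - u) = 3 + (37 - u) = 40 - u)
x = 20 (x = 20*(3 - 1*2) = 20*(3 - 2) = 20*1 = 20)
107*(o(-1, b(-5)) + x) = 107*((40 - 1*(-1)) + 20) = 107*((40 + 1) + 20) = 107*(41 + 20) = 107*61 = 6527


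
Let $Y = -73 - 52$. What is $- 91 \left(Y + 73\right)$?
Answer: $4732$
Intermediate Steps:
$Y = -125$
$- 91 \left(Y + 73\right) = - 91 \left(-125 + 73\right) = \left(-91\right) \left(-52\right) = 4732$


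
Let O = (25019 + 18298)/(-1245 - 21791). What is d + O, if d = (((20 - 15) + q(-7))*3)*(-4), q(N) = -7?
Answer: 509547/23036 ≈ 22.120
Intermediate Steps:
d = 24 (d = (((20 - 15) - 7)*3)*(-4) = ((5 - 7)*3)*(-4) = -2*3*(-4) = -6*(-4) = 24)
O = -43317/23036 (O = 43317/(-23036) = 43317*(-1/23036) = -43317/23036 ≈ -1.8804)
d + O = 24 - 43317/23036 = 509547/23036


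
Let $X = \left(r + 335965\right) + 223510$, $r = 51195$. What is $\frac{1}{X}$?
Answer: $\frac{1}{610670} \approx 1.6375 \cdot 10^{-6}$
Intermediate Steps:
$X = 610670$ ($X = \left(51195 + 335965\right) + 223510 = 387160 + 223510 = 610670$)
$\frac{1}{X} = \frac{1}{610670}$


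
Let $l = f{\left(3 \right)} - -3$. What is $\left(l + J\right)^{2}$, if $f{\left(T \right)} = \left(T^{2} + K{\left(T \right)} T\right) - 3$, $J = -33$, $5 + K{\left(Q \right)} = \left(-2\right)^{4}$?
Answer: $81$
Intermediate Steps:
$K{\left(Q \right)} = 11$ ($K{\left(Q \right)} = -5 + \left(-2\right)^{4} = -5 + 16 = 11$)
$f{\left(T \right)} = -3 + T^{2} + 11 T$ ($f{\left(T \right)} = \left(T^{2} + 11 T\right) - 3 = -3 + T^{2} + 11 T$)
$l = 42$ ($l = \left(-3 + 3^{2} + 11 \cdot 3\right) - -3 = \left(-3 + 9 + 33\right) + 3 = 39 + 3 = 42$)
$\left(l + J\right)^{2} = \left(42 - 33\right)^{2} = 9^{2} = 81$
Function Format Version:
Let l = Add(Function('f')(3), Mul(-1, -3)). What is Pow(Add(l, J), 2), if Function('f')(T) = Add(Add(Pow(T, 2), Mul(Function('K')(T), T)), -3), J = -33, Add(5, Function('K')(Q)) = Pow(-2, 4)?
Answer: 81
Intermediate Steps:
Function('K')(Q) = 11 (Function('K')(Q) = Add(-5, Pow(-2, 4)) = Add(-5, 16) = 11)
Function('f')(T) = Add(-3, Pow(T, 2), Mul(11, T)) (Function('f')(T) = Add(Add(Pow(T, 2), Mul(11, T)), -3) = Add(-3, Pow(T, 2), Mul(11, T)))
l = 42 (l = Add(Add(-3, Pow(3, 2), Mul(11, 3)), Mul(-1, -3)) = Add(Add(-3, 9, 33), 3) = Add(39, 3) = 42)
Pow(Add(l, J), 2) = Pow(Add(42, -33), 2) = Pow(9, 2) = 81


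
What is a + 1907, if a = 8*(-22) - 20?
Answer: 1711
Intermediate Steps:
a = -196 (a = -176 - 20 = -196)
a + 1907 = -196 + 1907 = 1711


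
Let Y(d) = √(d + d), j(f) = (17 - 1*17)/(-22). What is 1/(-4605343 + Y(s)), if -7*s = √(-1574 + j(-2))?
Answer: 7/(-32237401 + 2^(¾)*√7*787^(¼)*√(-I)) ≈ -2.1714e-7 + 1.1225e-13*I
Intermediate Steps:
j(f) = 0 (j(f) = (17 - 17)*(-1/22) = 0*(-1/22) = 0)
s = -I*√1574/7 (s = -√(-1574 + 0)/7 = -I*√1574/7 ≈ -5.6677*I)
Y(d) = √2*√d (Y(d) = √(2*d) = √2*√d)
1/(-4605343 + Y(s)) = 1/(-4605343 + √2*√(-I*√1574/7)) = 1/(-4605343 + √2*(√7*1574^(¼)*√(-I)/7)) = 1/(-4605343 + 2^(¾)*√7*787^(¼)*√(-I)/7)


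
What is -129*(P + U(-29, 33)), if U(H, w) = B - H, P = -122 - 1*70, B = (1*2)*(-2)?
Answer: 21543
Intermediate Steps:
B = -4 (B = 2*(-2) = -4)
P = -192 (P = -122 - 70 = -192)
U(H, w) = -4 - H
-129*(P + U(-29, 33)) = -129*(-192 + (-4 - 1*(-29))) = -129*(-192 + (-4 + 29)) = -129*(-192 + 25) = -129*(-167) = 21543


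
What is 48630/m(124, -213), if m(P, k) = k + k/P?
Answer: -402008/1775 ≈ -226.48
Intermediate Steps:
48630/m(124, -213) = 48630/(-213 - 213/124) = 48630/(-26625/124) = 48630*(-124/26625) = -402008/1775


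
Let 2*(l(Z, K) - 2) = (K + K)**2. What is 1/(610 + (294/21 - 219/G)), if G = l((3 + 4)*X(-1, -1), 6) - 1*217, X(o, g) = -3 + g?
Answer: 143/89451 ≈ 0.0015986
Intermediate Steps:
l(Z, K) = 2 + 2*K**2 (l(Z, K) = 2 + (K + K)**2/2 = 2 + (2*K)**2/2 = 2 + (4*K**2)/2 = 2 + 2*K**2)
G = -143 (G = (2 + 2*6**2) - 1*217 = (2 + 2*36) - 217 = (2 + 72) - 217 = 74 - 217 = -143)
1/(610 + (294/21 - 219/G)) = 1/(610 + (294/21 - 219/(-143))) = 1/(610 + (294*(1/21) - 219*(-1/143))) = 1/(610 + (14 + 219/143)) = 1/(610 + 2221/143) = 1/(89451/143) = 143/89451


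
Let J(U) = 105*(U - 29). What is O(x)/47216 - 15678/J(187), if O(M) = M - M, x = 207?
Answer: -2613/2765 ≈ -0.94503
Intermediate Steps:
O(M) = 0
J(U) = -3045 + 105*U (J(U) = 105*(-29 + U) = -3045 + 105*U)
O(x)/47216 - 15678/J(187) = 0/47216 - 15678/(-3045 + 105*187) = 0*(1/47216) - 15678/(-3045 + 19635) = 0 - 15678/16590 = 0 - 15678*1/16590 = 0 - 2613/2765 = -2613/2765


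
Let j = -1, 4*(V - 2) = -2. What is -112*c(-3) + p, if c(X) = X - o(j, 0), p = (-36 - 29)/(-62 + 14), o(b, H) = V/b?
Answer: 8129/48 ≈ 169.35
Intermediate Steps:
V = 3/2 (V = 2 + (¼)*(-2) = 2 - ½ = 3/2 ≈ 1.5000)
o(b, H) = 3/(2*b)
p = 65/48 (p = -65/(-48) = -65*(-1/48) = 65/48 ≈ 1.3542)
c(X) = 3/2 + X (c(X) = X - 3/(2*(-1)) = X - 3*(-1)/2 = X - 1*(-3/2) = X + 3/2 = 3/2 + X)
-112*c(-3) + p = -112*(3/2 - 3) + 65/48 = -112*(-3/2) + 65/48 = 168 + 65/48 = 8129/48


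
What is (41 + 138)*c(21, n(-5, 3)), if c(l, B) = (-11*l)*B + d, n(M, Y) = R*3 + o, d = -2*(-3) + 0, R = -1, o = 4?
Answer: -40275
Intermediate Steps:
d = 6 (d = 6 + 0 = 6)
n(M, Y) = 1 (n(M, Y) = -1*3 + 4 = -3 + 4 = 1)
c(l, B) = 6 - 11*B*l (c(l, B) = (-11*l)*B + 6 = -11*B*l + 6 = 6 - 11*B*l)
(41 + 138)*c(21, n(-5, 3)) = (41 + 138)*(6 - 11*1*21) = 179*(6 - 231) = 179*(-225) = -40275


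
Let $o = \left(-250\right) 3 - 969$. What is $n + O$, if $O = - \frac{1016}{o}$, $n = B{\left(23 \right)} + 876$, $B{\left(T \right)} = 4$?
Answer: $\frac{1513736}{1719} \approx 880.59$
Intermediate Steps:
$o = -1719$ ($o = -750 - 969 = -1719$)
$n = 880$ ($n = 4 + 876 = 880$)
$O = \frac{1016}{1719}$ ($O = - \frac{1016}{-1719} = \left(-1016\right) \left(- \frac{1}{1719}\right) = \frac{1016}{1719} \approx 0.59104$)
$n + O = 880 + \frac{1016}{1719} = \frac{1513736}{1719}$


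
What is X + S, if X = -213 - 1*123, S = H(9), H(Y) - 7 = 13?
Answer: -316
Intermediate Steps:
H(Y) = 20 (H(Y) = 7 + 13 = 20)
S = 20
X = -336 (X = -213 - 123 = -336)
X + S = -336 + 20 = -316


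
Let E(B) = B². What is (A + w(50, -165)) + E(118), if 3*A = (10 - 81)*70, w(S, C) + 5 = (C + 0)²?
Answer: 118462/3 ≈ 39487.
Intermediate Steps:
w(S, C) = -5 + C² (w(S, C) = -5 + (C + 0)² = -5 + C²)
A = -4970/3 (A = ((10 - 81)*70)/3 = (-71*70)/3 = (⅓)*(-4970) = -4970/3 ≈ -1656.7)
(A + w(50, -165)) + E(118) = (-4970/3 + (-5 + (-165)²)) + 118² = (-4970/3 + (-5 + 27225)) + 13924 = (-4970/3 + 27220) + 13924 = 76690/3 + 13924 = 118462/3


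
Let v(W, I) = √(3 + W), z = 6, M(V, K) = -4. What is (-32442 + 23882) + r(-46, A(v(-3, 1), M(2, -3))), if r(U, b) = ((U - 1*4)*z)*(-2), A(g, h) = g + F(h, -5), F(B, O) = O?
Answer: -7960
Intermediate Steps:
A(g, h) = -5 + g (A(g, h) = g - 5 = -5 + g)
r(U, b) = 48 - 12*U (r(U, b) = ((U - 1*4)*6)*(-2) = ((U - 4)*6)*(-2) = ((-4 + U)*6)*(-2) = (-24 + 6*U)*(-2) = 48 - 12*U)
(-32442 + 23882) + r(-46, A(v(-3, 1), M(2, -3))) = (-32442 + 23882) + (48 - 12*(-46)) = -8560 + (48 + 552) = -8560 + 600 = -7960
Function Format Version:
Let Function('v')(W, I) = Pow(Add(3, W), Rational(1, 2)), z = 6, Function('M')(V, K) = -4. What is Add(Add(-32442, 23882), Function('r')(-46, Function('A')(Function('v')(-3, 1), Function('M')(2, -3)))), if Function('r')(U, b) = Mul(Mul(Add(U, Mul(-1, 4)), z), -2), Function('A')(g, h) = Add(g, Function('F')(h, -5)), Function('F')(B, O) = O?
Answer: -7960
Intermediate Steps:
Function('A')(g, h) = Add(-5, g) (Function('A')(g, h) = Add(g, -5) = Add(-5, g))
Function('r')(U, b) = Add(48, Mul(-12, U)) (Function('r')(U, b) = Mul(Mul(Add(U, Mul(-1, 4)), 6), -2) = Mul(Mul(Add(U, -4), 6), -2) = Mul(Mul(Add(-4, U), 6), -2) = Mul(Add(-24, Mul(6, U)), -2) = Add(48, Mul(-12, U)))
Add(Add(-32442, 23882), Function('r')(-46, Function('A')(Function('v')(-3, 1), Function('M')(2, -3)))) = Add(Add(-32442, 23882), Add(48, Mul(-12, -46))) = Add(-8560, Add(48, 552)) = Add(-8560, 600) = -7960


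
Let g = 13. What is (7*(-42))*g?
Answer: -3822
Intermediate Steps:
(7*(-42))*g = (7*(-42))*13 = -294*13 = -3822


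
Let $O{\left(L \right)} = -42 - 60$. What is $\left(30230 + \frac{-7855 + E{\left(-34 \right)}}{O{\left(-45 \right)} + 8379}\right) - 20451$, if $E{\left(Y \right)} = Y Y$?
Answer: $\frac{26978028}{2759} \approx 9778.2$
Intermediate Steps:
$O{\left(L \right)} = -102$ ($O{\left(L \right)} = -42 - 60 = -102$)
$E{\left(Y \right)} = Y^{2}$
$\left(30230 + \frac{-7855 + E{\left(-34 \right)}}{O{\left(-45 \right)} + 8379}\right) - 20451 = \left(30230 + \frac{-7855 + \left(-34\right)^{2}}{-102 + 8379}\right) - 20451 = \left(30230 + \frac{-7855 + 1156}{8277}\right) - 20451 = \left(30230 - \frac{2233}{2759}\right) - 20451 = \frac{83402337}{2759} - 20451 = \frac{26978028}{2759}$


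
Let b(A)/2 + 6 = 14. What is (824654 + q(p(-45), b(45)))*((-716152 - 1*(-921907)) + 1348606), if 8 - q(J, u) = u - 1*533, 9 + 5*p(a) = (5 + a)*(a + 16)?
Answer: 1282626055619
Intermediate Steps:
b(A) = 16 (b(A) = -12 + 2*14 = -12 + 28 = 16)
p(a) = -9/5 + (5 + a)*(16 + a)/5 (p(a) = -9/5 + ((5 + a)*(a + 16))/5 = -9/5 + ((5 + a)*(16 + a))/5 = -9/5 + (5 + a)*(16 + a)/5)
q(J, u) = 541 - u (q(J, u) = 8 - (u - 1*533) = 8 - (u - 533) = 8 - (-533 + u) = 8 + (533 - u) = 541 - u)
(824654 + q(p(-45), b(45)))*((-716152 - 1*(-921907)) + 1348606) = (824654 + (541 - 1*16))*((-716152 - 1*(-921907)) + 1348606) = (824654 + (541 - 16))*((-716152 + 921907) + 1348606) = (824654 + 525)*(205755 + 1348606) = 825179*1554361 = 1282626055619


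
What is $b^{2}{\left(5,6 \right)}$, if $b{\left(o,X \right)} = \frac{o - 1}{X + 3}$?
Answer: $\frac{16}{81} \approx 0.19753$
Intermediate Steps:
$b{\left(o,X \right)} = \frac{-1 + o}{3 + X}$
$b^{2}{\left(5,6 \right)} = \left(\frac{-1 + 5}{3 + 6}\right)^{2} = \left(\frac{1}{9} \cdot 4\right)^{2} = \left(\frac{4}{9}\right)^{2} = \frac{16}{81}$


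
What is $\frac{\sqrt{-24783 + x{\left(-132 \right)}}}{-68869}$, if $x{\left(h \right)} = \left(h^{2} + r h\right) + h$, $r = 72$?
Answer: $- \frac{i \sqrt{16995}}{68869} \approx - 0.0018929 i$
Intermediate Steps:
$x{\left(h \right)} = h^{2} + 73 h$ ($x{\left(h \right)} = \left(h^{2} + 72 h\right) + h = h^{2} + 73 h$)
$\frac{\sqrt{-24783 + x{\left(-132 \right)}}}{-68869} = \frac{\sqrt{-24783 - 132 \left(73 - 132\right)}}{-68869} = \sqrt{-24783 - -7788} \left(- \frac{1}{68869}\right) = \sqrt{-24783 + 7788} \left(- \frac{1}{68869}\right) = \sqrt{-16995} \left(- \frac{1}{68869}\right) = i \sqrt{16995} \left(- \frac{1}{68869}\right) = - \frac{i \sqrt{16995}}{68869}$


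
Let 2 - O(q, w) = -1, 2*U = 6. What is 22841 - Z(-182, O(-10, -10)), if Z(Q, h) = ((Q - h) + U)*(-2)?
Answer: 22477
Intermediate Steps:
U = 3 (U = (½)*6 = 3)
O(q, w) = 3 (O(q, w) = 2 - 1*(-1) = 2 + 1 = 3)
Z(Q, h) = -6 - 2*Q + 2*h (Z(Q, h) = ((Q - h) + 3)*(-2) = (3 + Q - h)*(-2) = -6 - 2*Q + 2*h)
22841 - Z(-182, O(-10, -10)) = 22841 - (-6 - 2*(-182) + 2*3) = 22841 - (-6 + 364 + 6) = 22841 - 1*364 = 22841 - 364 = 22477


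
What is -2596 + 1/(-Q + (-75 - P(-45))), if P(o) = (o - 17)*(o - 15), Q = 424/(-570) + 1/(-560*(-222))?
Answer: -7755409359876/2987445521 ≈ -2596.0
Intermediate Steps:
Q = -585679/787360 (Q = 424*(-1/570) - 1/560*(-1/222) = -212/285 + 1/124320 = -585679/787360 ≈ -0.74385)
P(o) = (-17 + o)*(-15 + o)
-2596 + 1/(-Q + (-75 - P(-45))) = -2596 + 1/(-1*(-585679/787360) + (-75 - (255 + (-45)² - 32*(-45)))) = -2596 + 1/(585679/787360 + (-75 - (255 + 2025 + 1440))) = -2596 + 1/(585679/787360 + (-75 - 1*3720)) = -2596 + 1/(585679/787360 + (-75 - 3720)) = -2596 + 1/(585679/787360 - 3795) = -2596 + 1/(-2987445521/787360) = -2596 - 787360/2987445521 = -7755409359876/2987445521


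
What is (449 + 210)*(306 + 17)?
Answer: 212857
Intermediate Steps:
(449 + 210)*(306 + 17) = 659*323 = 212857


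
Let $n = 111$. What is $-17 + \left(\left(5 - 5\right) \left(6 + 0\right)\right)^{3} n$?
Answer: $-17$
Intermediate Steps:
$-17 + \left(\left(5 - 5\right) \left(6 + 0\right)\right)^{3} n = -17 + \left(\left(5 - 5\right) \left(6 + 0\right)\right)^{3} \cdot 111 = -17 + \left(0 \cdot 6\right)^{3} \cdot 111 = -17 + 0^{3} \cdot 111 = -17 + 0 \cdot 111 = -17 + 0 = -17$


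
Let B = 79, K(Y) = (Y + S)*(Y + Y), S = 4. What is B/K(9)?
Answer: 79/234 ≈ 0.33761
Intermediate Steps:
K(Y) = 2*Y*(4 + Y) (K(Y) = (Y + 4)*(Y + Y) = (4 + Y)*(2*Y) = 2*Y*(4 + Y))
B/K(9) = 79/((2*9*(4 + 9))) = 79/((2*9*13)) = 79/234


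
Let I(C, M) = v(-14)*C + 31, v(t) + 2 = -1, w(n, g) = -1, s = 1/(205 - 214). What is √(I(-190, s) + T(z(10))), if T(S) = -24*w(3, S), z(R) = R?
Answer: 25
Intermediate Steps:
s = -⅑ (s = 1/(-9) = -⅑ ≈ -0.11111)
v(t) = -3 (v(t) = -2 - 1 = -3)
I(C, M) = 31 - 3*C (I(C, M) = -3*C + 31 = 31 - 3*C)
T(S) = 24 (T(S) = -24*(-1) = 24)
√(I(-190, s) + T(z(10))) = √((31 - 3*(-190)) + 24) = √((31 + 570) + 24) = √(601 + 24) = √625 = 25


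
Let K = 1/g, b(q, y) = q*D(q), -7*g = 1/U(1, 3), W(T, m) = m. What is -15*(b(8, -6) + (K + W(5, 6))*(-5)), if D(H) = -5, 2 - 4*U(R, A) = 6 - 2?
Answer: 2625/2 ≈ 1312.5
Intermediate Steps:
U(R, A) = -½ (U(R, A) = ½ - (6 - 2)/4 = ½ - ¼*4 = ½ - 1 = -½)
g = 2/7 (g = -1/(7*(-½)) = -⅐*(-2) = 2/7 ≈ 0.28571)
b(q, y) = -5*q (b(q, y) = q*(-5) = -5*q)
K = 7/2 (K = 1/(2/7) = 7/2 ≈ 3.5000)
-15*(b(8, -6) + (K + W(5, 6))*(-5)) = -15*(-5*8 + (7/2 + 6)*(-5)) = -15*(-40 + (19/2)*(-5)) = -15*(-40 - 95/2) = -15*(-175/2) = 2625/2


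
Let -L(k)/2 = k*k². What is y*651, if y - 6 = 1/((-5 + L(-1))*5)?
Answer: 19313/5 ≈ 3862.6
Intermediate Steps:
L(k) = -2*k³ (L(k) = -2*k*k² = -2*k³)
y = 89/15 (y = 6 + 1/((-5 - 2*(-1)³)*5) = 6 + 1/((-5 - 2*(-1))*5) = 6 + 1/((-5 + 2)*5) = 6 + 1/(-3*5) = 6 + 1/(-15) = 6 - 1/15 = 89/15 ≈ 5.9333)
y*651 = (89/15)*651 = 19313/5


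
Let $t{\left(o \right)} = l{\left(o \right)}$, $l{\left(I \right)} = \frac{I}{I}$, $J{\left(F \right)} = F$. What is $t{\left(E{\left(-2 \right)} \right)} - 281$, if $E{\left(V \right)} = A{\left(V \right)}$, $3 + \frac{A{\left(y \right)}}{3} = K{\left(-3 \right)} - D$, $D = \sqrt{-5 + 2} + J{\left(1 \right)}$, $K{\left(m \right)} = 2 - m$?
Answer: $-280$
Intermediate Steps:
$l{\left(I \right)} = 1$
$D = 1 + i \sqrt{3}$ ($D = \sqrt{-5 + 2} + 1 = \sqrt{-3} + 1 = i \sqrt{3} + 1 = 1 + i \sqrt{3} \approx 1.0 + 1.732 i$)
$A{\left(y \right)} = 3 - 3 i \sqrt{3}$ ($A{\left(y \right)} = -9 + 3 \left(\left(2 - -3\right) - \left(1 + i \sqrt{3}\right)\right) = -9 + 3 \left(\left(2 + 3\right) - \left(1 + i \sqrt{3}\right)\right) = -9 + 3 \left(5 - \left(1 + i \sqrt{3}\right)\right) = -9 + 3 \left(4 - i \sqrt{3}\right) = -9 + \left(12 - 3 i \sqrt{3}\right) = 3 - 3 i \sqrt{3}$)
$E{\left(V \right)} = 3 - 3 i \sqrt{3}$
$t{\left(o \right)} = 1$
$t{\left(E{\left(-2 \right)} \right)} - 281 = 1 - 281 = -280$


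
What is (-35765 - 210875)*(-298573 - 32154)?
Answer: 81570507280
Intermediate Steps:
(-35765 - 210875)*(-298573 - 32154) = -246640*(-330727) = 81570507280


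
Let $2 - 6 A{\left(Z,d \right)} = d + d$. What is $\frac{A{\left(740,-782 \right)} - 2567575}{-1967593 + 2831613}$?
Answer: $- \frac{1283657}{432010} \approx -2.9714$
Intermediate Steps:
$A{\left(Z,d \right)} = \frac{1}{3} - \frac{d}{3}$ ($A{\left(Z,d \right)} = \frac{1}{3} - \frac{d + d}{6} = \frac{1}{3} - \frac{2 d}{6} = \frac{1}{3} - \frac{d}{3}$)
$\frac{A{\left(740,-782 \right)} - 2567575}{-1967593 + 2831613} = \frac{\left(\frac{1}{3} - - \frac{782}{3}\right) - 2567575}{-1967593 + 2831613} = \frac{\left(\frac{1}{3} + \frac{782}{3}\right) - 2567575}{864020} = \left(261 - 2567575\right) \frac{1}{864020} = \left(-2567314\right) \frac{1}{864020} = - \frac{1283657}{432010}$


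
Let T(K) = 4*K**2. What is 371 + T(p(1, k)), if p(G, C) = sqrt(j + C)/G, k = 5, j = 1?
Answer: 395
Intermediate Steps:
p(G, C) = sqrt(1 + C)/G
371 + T(p(1, k)) = 371 + 4*(sqrt(1 + 5)/1)**2 = 371 + 4*(1*sqrt(6))**2 = 371 + 4*(sqrt(6))**2 = 371 + 4*6 = 371 + 24 = 395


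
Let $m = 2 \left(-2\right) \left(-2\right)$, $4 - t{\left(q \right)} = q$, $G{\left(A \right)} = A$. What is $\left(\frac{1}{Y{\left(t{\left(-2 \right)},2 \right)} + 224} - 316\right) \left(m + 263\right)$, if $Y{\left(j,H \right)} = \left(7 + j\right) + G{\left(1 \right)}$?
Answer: $- \frac{20381097}{238} \approx -85635.0$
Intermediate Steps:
$t{\left(q \right)} = 4 - q$
$m = 8$ ($m = \left(-4\right) \left(-2\right) = 8$)
$Y{\left(j,H \right)} = 8 + j$ ($Y{\left(j,H \right)} = \left(7 + j\right) + 1 = 8 + j$)
$\left(\frac{1}{Y{\left(t{\left(-2 \right)},2 \right)} + 224} - 316\right) \left(m + 263\right) = \left(\frac{1}{\left(8 + \left(4 - -2\right)\right) + 224} - 316\right) \left(8 + 263\right) = \left(\frac{1}{\left(8 + \left(4 + 2\right)\right) + 224} - 316\right) 271 = \left(\frac{1}{\left(8 + 6\right) + 224} - 316\right) 271 = \left(\frac{1}{14 + 224} - 316\right) 271 = \left(\frac{1}{238} - 316\right) 271 = \left(- \frac{75207}{238}\right) 271 = - \frac{20381097}{238}$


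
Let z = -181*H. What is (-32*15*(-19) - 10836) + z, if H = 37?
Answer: -8413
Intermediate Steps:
z = -6697 (z = -181*37 = -6697)
(-32*15*(-19) - 10836) + z = (-32*15*(-19) - 10836) - 6697 = (-480*(-19) - 10836) - 6697 = (9120 - 10836) - 6697 = -1716 - 6697 = -8413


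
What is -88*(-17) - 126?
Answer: 1370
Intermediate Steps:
-88*(-17) - 126 = 1496 - 126 = 1370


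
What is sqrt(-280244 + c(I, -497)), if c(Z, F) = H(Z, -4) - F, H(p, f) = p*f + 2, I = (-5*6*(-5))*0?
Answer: I*sqrt(279745) ≈ 528.91*I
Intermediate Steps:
I = 0 (I = -30*(-5)*0 = 150*0 = 0)
H(p, f) = 2 + f*p (H(p, f) = f*p + 2 = 2 + f*p)
c(Z, F) = 2 - F - 4*Z (c(Z, F) = (2 - 4*Z) - F = 2 - F - 4*Z)
sqrt(-280244 + c(I, -497)) = sqrt(-280244 + (2 - 1*(-497) - 4*0)) = sqrt(-280244 + (2 + 497 + 0)) = sqrt(-280244 + 499) = sqrt(-279745) = I*sqrt(279745)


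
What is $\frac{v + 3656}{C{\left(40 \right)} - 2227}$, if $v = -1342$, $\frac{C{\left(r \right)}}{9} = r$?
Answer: $- \frac{2314}{1867} \approx -1.2394$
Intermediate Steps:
$C{\left(r \right)} = 9 r$
$\frac{v + 3656}{C{\left(40 \right)} - 2227} = \frac{-1342 + 3656}{9 \cdot 40 - 2227} = \frac{2314}{360 - 2227} = \frac{2314}{-1867} = 2314 \left(- \frac{1}{1867}\right) = - \frac{2314}{1867}$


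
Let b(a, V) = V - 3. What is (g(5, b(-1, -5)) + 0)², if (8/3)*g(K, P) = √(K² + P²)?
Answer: 801/64 ≈ 12.516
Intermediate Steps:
b(a, V) = -3 + V
g(K, P) = 3*√(K² + P²)/8
(g(5, b(-1, -5)) + 0)² = (3*√(5² + (-3 - 5)²)/8 + 0)² = (3*√(25 + (-8)²)/8 + 0)² = (3*√(25 + 64)/8 + 0)² = (3*√89/8 + 0)² = (3*√89/8)² = 801/64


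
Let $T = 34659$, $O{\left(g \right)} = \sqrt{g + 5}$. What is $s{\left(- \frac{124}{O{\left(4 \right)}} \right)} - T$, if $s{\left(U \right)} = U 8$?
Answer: $- \frac{104969}{3} \approx -34990.0$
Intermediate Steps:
$O{\left(g \right)} = \sqrt{5 + g}$
$s{\left(U \right)} = 8 U$
$s{\left(- \frac{124}{O{\left(4 \right)}} \right)} - T = 8 \left(- \frac{124}{\sqrt{5 + 4}}\right) - 34659 = 8 \left(- \frac{124}{\sqrt{9}}\right) - 34659 = 8 \left(- \frac{124}{3}\right) - 34659 = - \frac{992}{3} - 34659 = - \frac{104969}{3}$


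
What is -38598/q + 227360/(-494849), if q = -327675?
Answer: -18466668766/54049882025 ≈ -0.34166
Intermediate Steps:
-38598/q + 227360/(-494849) = -38598/(-327675) + 227360/(-494849) = -38598*(-1/327675) + 227360*(-1/494849) = 12866/109225 - 227360/494849 = -18466668766/54049882025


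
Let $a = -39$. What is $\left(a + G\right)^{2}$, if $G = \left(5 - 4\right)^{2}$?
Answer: $1444$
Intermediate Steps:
$G = 1$ ($G = 1^{2} = 1$)
$\left(a + G\right)^{2} = \left(-39 + 1\right)^{2} = \left(-38\right)^{2} = 1444$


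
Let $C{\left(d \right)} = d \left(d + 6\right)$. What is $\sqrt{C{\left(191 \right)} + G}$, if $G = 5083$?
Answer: $\sqrt{42710} \approx 206.66$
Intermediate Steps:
$C{\left(d \right)} = d \left(6 + d\right)$
$\sqrt{C{\left(191 \right)} + G} = \sqrt{191 \left(6 + 191\right) + 5083} = \sqrt{191 \cdot 197 + 5083} = \sqrt{37627 + 5083} = \sqrt{42710}$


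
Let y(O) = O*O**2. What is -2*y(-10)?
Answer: 2000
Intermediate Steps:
y(O) = O**3
-2*y(-10) = -2*(-10)**3 = -2*(-1000) = 2000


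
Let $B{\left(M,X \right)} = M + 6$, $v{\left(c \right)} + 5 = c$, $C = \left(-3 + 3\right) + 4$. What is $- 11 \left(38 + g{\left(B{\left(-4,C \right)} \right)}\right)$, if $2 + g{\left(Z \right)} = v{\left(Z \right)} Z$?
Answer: $-330$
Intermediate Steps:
$C = 4$ ($C = 0 + 4 = 4$)
$v{\left(c \right)} = -5 + c$
$B{\left(M,X \right)} = 6 + M$
$g{\left(Z \right)} = -2 + Z \left(-5 + Z\right)$ ($g{\left(Z \right)} = -2 + \left(-5 + Z\right) Z = -2 + Z \left(-5 + Z\right)$)
$- 11 \left(38 + g{\left(B{\left(-4,C \right)} \right)}\right) = - 11 \left(38 + \left(-2 + \left(6 - 4\right) \left(-5 + \left(6 - 4\right)\right)\right)\right) = - 11 \left(38 + \left(-2 + 2 \left(-5 + 2\right)\right)\right) = - 11 \left(38 + \left(-2 + 2 \left(-3\right)\right)\right) = - 11 \left(38 - 8\right) = \left(-11\right) 30 = -330$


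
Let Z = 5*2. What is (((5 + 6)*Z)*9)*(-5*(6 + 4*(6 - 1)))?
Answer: -128700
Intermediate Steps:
Z = 10
(((5 + 6)*Z)*9)*(-5*(6 + 4*(6 - 1))) = (((5 + 6)*10)*9)*(-5*(6 + 4*(6 - 1))) = ((11*10)*9)*(-5*(6 + 4*5)) = (110*9)*(-5*(6 + 20)) = 990*(-5*26) = 990*(-130) = -128700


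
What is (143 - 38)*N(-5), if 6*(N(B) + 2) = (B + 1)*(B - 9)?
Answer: 770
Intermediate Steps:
N(B) = -2 + (1 + B)*(-9 + B)/6 (N(B) = -2 + ((B + 1)*(B - 9))/6 = -2 + ((1 + B)*(-9 + B))/6 = -2 + (1 + B)*(-9 + B)/6)
(143 - 38)*N(-5) = (143 - 38)*(-7/2 - 4/3*(-5) + (⅙)*(-5)²) = 105*(-7/2 + 20/3 + (⅙)*25) = 105*(-7/2 + 20/3 + 25/6) = 105*(22/3) = 770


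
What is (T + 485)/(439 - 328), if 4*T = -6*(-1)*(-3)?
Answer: 961/222 ≈ 4.3288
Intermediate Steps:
T = -9/2 (T = (-6*(-1)*(-3))/4 = (6*(-3))/4 = (¼)*(-18) = -9/2 ≈ -4.5000)
(T + 485)/(439 - 328) = (-9/2 + 485)/(439 - 328) = (961/2)/111 = (961/2)*(1/111) = 961/222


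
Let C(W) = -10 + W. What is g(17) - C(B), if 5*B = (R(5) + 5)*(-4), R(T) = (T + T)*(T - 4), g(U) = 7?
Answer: 29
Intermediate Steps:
R(T) = 2*T*(-4 + T) (R(T) = (2*T)*(-4 + T) = 2*T*(-4 + T))
B = -12 (B = ((2*5*(-4 + 5) + 5)*(-4))/5 = ((2*5*1 + 5)*(-4))/5 = ((10 + 5)*(-4))/5 = (15*(-4))/5 = (⅕)*(-60) = -12)
g(17) - C(B) = 7 - (-10 - 12) = 7 - 1*(-22) = 7 + 22 = 29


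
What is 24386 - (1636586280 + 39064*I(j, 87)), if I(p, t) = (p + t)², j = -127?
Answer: -1699064294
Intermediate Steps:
24386 - (1636586280 + 39064*I(j, 87)) = 24386 - (1636586280 + 39064*(-127 + 87)²) = 24386 - 39064/(1/(41895 + (-40)²)) = 24386 - 39064/(1/(41895 + 1600)) = 24386 - 39064/(1/43495) = 24386 - 39064/1/43495 = 24386 - 39064*43495 = 24386 - 1699088680 = -1699064294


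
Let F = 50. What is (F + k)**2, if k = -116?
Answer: 4356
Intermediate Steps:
(F + k)**2 = (50 - 116)**2 = (-66)**2 = 4356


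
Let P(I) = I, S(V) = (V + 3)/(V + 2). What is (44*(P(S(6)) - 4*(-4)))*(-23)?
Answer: -34661/2 ≈ -17331.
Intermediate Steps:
S(V) = (3 + V)/(2 + V)
(44*(P(S(6)) - 4*(-4)))*(-23) = (44*((3 + 6)/(2 + 6) - 4*(-4)))*(-23) = (44*(9/8 + 16))*(-23) = (44*(137/8))*(-23) = (1507/2)*(-23) = -34661/2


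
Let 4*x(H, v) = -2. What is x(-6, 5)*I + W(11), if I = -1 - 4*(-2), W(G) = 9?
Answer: 11/2 ≈ 5.5000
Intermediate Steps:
x(H, v) = -1/2 (x(H, v) = (1/4)*(-2) = -1/2)
I = 7 (I = -1 + 8 = 7)
x(-6, 5)*I + W(11) = -1/2*7 + 9 = -7/2 + 9 = 11/2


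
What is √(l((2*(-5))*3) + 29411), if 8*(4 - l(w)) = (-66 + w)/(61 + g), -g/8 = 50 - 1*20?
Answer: √942483867/179 ≈ 171.51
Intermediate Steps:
g = -240 (g = -8*(50 - 1*20) = -8*(50 - 20) = -8*30 = -240)
l(w) = 2831/716 + w/1432 (l(w) = 4 - (-66 + w)/(8*(61 - 240)) = 4 - (-66 + w)/(8*(-179)) = 4 - (-66 + w)*(-1)/(8*179) = 4 - (66/179 - w/179)/8 = 4 + (-33/716 + w/1432) = 2831/716 + w/1432)
√(l((2*(-5))*3) + 29411) = √((2831/716 + ((2*(-5))*3)/1432) + 29411) = √((2831/716 + (-10*3)/1432) + 29411) = √((2831/716 + (1/1432)*(-30)) + 29411) = √((2831/716 - 15/716) + 29411) = √(704/179 + 29411) = √(5265273/179) = √942483867/179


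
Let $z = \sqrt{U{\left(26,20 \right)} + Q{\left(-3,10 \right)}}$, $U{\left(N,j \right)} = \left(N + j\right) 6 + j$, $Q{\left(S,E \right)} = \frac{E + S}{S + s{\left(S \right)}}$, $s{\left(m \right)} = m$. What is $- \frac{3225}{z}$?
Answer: $- \frac{3225 \sqrt{10614}}{1769} \approx -187.82$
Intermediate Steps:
$Q{\left(S,E \right)} = \frac{E + S}{2 S}$ ($Q{\left(S,E \right)} = \frac{E + S}{S + S} = \frac{E + S}{2 S}$)
$U{\left(N,j \right)} = 6 N + 7 j$ ($U{\left(N,j \right)} = \left(6 N + 6 j\right) + j = 6 N + 7 j$)
$z = \frac{\sqrt{10614}}{6}$ ($z = \sqrt{\left(6 \cdot 26 + 7 \cdot 20\right) + \frac{10 - 3}{2 \left(-3\right)}} = \sqrt{\left(156 + 140\right) + \frac{1}{2} \left(- \frac{1}{3}\right) 7} = \sqrt{296 - \frac{7}{6}} = \sqrt{\frac{1769}{6}} = \frac{\sqrt{10614}}{6} \approx 17.171$)
$- \frac{3225}{z} = - \frac{3225}{\frac{1}{6} \sqrt{10614}} = - 3225 \frac{\sqrt{10614}}{1769} = - \frac{3225 \sqrt{10614}}{1769}$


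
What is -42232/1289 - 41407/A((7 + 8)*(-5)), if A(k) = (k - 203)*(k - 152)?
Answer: -2718466215/81343634 ≈ -33.420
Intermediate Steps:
A(k) = (-203 + k)*(-152 + k)
-42232/1289 - 41407/A((7 + 8)*(-5)) = -42232/1289 - 41407/(30856 + ((7 + 8)*(-5))² - 355*(7 + 8)*(-5)) = -42232*1/1289 - 41407/(30856 + (15*(-5))² - 5325*(-5)) = -42232/1289 - 41407/(30856 + (-75)² - 355*(-75)) = -42232/1289 - 41407/(30856 + 5625 + 26625) = -42232/1289 - 41407/63106 = -2718466215/81343634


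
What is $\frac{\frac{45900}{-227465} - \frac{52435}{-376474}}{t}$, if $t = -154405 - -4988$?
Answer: $\frac{152943695}{365579250161342} \approx 4.1836 \cdot 10^{-7}$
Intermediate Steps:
$t = -149417$ ($t = -154405 + 4988 = -149417$)
$\frac{\frac{45900}{-227465} - \frac{52435}{-376474}}{t} = \frac{\frac{45900}{-227465} - \frac{52435}{-376474}}{-149417} = \left(45900 \left(- \frac{1}{227465}\right) - - \frac{52435}{376474}\right) \left(- \frac{1}{149417}\right) = \left(- \frac{9180}{45493} + \frac{52435}{376474}\right) \left(- \frac{1}{149417}\right) = \left(- \frac{152943695}{2446704526}\right) \left(- \frac{1}{149417}\right) = \frac{152943695}{365579250161342}$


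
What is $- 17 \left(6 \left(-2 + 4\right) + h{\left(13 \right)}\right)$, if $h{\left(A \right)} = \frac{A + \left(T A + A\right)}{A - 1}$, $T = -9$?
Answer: $- \frac{901}{12} \approx -75.083$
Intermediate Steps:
$h{\left(A \right)} = - \frac{7 A}{-1 + A}$ ($h{\left(A \right)} = \frac{A + \left(- 9 A + A\right)}{A - 1} = \frac{A - 8 A}{-1 + A} = \frac{\left(-7\right) A}{-1 + A} = - \frac{7 A}{-1 + A}$)
$- 17 \left(6 \left(-2 + 4\right) + h{\left(13 \right)}\right) = - 17 \left(6 \left(-2 + 4\right) - \frac{91}{-1 + 13}\right) = - 17 \left(6 \cdot 2 - \frac{91}{12}\right) = - 17 \left(12 - 91 \cdot \frac{1}{12}\right) = - 17 \left(12 - \frac{91}{12}\right) = \left(-17\right) \frac{53}{12} = - \frac{901}{12}$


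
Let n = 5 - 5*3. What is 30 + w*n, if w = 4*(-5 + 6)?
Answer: -10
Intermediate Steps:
n = -10 (n = 5 - 15 = -10)
w = 4 (w = 4*1 = 4)
30 + w*n = 30 + 4*(-10) = 30 - 40 = -10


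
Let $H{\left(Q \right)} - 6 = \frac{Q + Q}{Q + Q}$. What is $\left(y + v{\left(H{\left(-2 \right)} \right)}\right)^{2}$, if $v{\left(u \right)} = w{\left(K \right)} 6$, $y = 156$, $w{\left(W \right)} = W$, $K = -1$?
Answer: $22500$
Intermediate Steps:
$H{\left(Q \right)} = 7$ ($H{\left(Q \right)} = 6 + \frac{Q + Q}{Q + Q} = 6 + \frac{2 Q}{2 Q} = 6 + 2 Q \frac{1}{2 Q} = 6 + 1 = 7$)
$v{\left(u \right)} = -6$ ($v{\left(u \right)} = \left(-1\right) 6 = -6$)
$\left(y + v{\left(H{\left(-2 \right)} \right)}\right)^{2} = \left(156 - 6\right)^{2} = 150^{2} = 22500$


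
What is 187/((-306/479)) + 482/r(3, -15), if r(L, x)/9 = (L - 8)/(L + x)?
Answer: -14777/90 ≈ -164.19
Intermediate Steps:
r(L, x) = 9*(-8 + L)/(L + x) (r(L, x) = 9*((L - 8)/(L + x)) = 9*((-8 + L)/(L + x)) = 9*(-8 + L)/(L + x))
187/((-306/479)) + 482/r(3, -15) = 187/((-306/479)) + 482/((9*(-8 + 3)/(3 - 15))) = 187/((-306*1/479)) + 482/((9*(-5)/(-12))) = 187/(-306/479) + 482/((9*(-1/12)*(-5))) = 187*(-479/306) + 482/(15/4) = -5269/18 + 482*(4/15) = -5269/18 + 1928/15 = -14777/90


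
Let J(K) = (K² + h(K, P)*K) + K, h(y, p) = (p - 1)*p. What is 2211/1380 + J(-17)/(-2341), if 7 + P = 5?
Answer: 1647117/1076860 ≈ 1.5296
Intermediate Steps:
P = -2 (P = -7 + 5 = -2)
h(y, p) = p*(-1 + p) (h(y, p) = (-1 + p)*p = p*(-1 + p))
J(K) = K² + 7*K (J(K) = (K² + (-2*(-1 - 2))*K) + K = (K² + (-2*(-3))*K) + K = (K² + 6*K) + K = K² + 7*K)
2211/1380 + J(-17)/(-2341) = 2211/1380 - 17*(7 - 17)/(-2341) = 2211*(1/1380) - 17*(-10)*(-1/2341) = 737/460 + 170*(-1/2341) = 737/460 - 170/2341 = 1647117/1076860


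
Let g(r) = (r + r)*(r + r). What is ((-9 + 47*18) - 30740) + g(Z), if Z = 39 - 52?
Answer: -29227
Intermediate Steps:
Z = -13
g(r) = 4*r**2 (g(r) = (2*r)*(2*r) = 4*r**2)
((-9 + 47*18) - 30740) + g(Z) = ((-9 + 47*18) - 30740) + 4*(-13)**2 = ((-9 + 846) - 30740) + 4*169 = (837 - 30740) + 676 = -29903 + 676 = -29227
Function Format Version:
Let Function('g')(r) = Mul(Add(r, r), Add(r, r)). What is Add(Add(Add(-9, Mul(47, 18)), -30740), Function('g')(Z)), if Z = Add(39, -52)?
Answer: -29227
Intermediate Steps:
Z = -13
Function('g')(r) = Mul(4, Pow(r, 2)) (Function('g')(r) = Mul(Mul(2, r), Mul(2, r)) = Mul(4, Pow(r, 2)))
Add(Add(Add(-9, Mul(47, 18)), -30740), Function('g')(Z)) = Add(Add(Add(-9, Mul(47, 18)), -30740), Mul(4, Pow(-13, 2))) = Add(Add(Add(-9, 846), -30740), Mul(4, 169)) = Add(Add(837, -30740), 676) = Add(-29903, 676) = -29227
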